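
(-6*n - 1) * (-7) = 42*n + 7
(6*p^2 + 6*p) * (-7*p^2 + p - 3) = -42*p^4 - 36*p^3 - 12*p^2 - 18*p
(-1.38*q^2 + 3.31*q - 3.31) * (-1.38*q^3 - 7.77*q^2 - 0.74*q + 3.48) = 1.9044*q^5 + 6.1548*q^4 - 20.1297*q^3 + 18.4669*q^2 + 13.9682*q - 11.5188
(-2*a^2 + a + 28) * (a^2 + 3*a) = -2*a^4 - 5*a^3 + 31*a^2 + 84*a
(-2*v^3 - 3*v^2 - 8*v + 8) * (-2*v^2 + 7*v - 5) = 4*v^5 - 8*v^4 + 5*v^3 - 57*v^2 + 96*v - 40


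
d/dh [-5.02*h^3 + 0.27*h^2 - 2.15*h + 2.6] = -15.06*h^2 + 0.54*h - 2.15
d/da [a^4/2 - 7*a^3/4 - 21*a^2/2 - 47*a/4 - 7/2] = 2*a^3 - 21*a^2/4 - 21*a - 47/4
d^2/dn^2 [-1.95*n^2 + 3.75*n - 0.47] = -3.90000000000000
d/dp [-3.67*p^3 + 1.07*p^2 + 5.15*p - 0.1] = -11.01*p^2 + 2.14*p + 5.15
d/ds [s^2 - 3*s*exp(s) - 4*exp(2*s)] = -3*s*exp(s) + 2*s - 8*exp(2*s) - 3*exp(s)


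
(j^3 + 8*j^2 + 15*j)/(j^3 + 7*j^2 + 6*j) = (j^2 + 8*j + 15)/(j^2 + 7*j + 6)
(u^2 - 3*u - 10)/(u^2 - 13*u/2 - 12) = 2*(-u^2 + 3*u + 10)/(-2*u^2 + 13*u + 24)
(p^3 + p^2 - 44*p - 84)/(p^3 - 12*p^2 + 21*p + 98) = (p + 6)/(p - 7)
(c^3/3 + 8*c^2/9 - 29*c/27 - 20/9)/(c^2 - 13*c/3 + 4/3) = (9*c^3 + 24*c^2 - 29*c - 60)/(9*(3*c^2 - 13*c + 4))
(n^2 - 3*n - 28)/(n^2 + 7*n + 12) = (n - 7)/(n + 3)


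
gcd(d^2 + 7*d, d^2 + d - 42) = d + 7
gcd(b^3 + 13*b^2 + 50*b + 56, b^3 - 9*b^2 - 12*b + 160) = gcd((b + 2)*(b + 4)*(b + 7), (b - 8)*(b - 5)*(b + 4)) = b + 4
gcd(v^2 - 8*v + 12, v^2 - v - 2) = v - 2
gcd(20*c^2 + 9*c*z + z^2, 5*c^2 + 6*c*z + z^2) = 5*c + z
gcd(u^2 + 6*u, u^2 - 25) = 1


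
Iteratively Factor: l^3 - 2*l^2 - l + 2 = (l + 1)*(l^2 - 3*l + 2) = (l - 1)*(l + 1)*(l - 2)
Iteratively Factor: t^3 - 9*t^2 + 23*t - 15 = (t - 5)*(t^2 - 4*t + 3) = (t - 5)*(t - 1)*(t - 3)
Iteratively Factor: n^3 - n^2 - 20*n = (n)*(n^2 - n - 20) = n*(n + 4)*(n - 5)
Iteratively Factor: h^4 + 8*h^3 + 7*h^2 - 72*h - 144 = (h + 4)*(h^3 + 4*h^2 - 9*h - 36) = (h + 4)^2*(h^2 - 9) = (h + 3)*(h + 4)^2*(h - 3)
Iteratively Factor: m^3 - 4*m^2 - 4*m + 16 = (m + 2)*(m^2 - 6*m + 8) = (m - 2)*(m + 2)*(m - 4)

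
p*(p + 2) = p^2 + 2*p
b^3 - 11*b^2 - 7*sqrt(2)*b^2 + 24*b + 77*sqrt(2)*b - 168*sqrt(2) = (b - 8)*(b - 3)*(b - 7*sqrt(2))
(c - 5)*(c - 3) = c^2 - 8*c + 15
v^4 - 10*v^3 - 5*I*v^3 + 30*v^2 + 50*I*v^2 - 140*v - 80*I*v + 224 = (v - 8)*(v - 2)*(v - 7*I)*(v + 2*I)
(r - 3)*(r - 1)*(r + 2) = r^3 - 2*r^2 - 5*r + 6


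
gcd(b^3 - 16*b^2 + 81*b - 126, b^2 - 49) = b - 7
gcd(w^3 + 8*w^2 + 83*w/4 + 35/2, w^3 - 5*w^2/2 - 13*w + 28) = w + 7/2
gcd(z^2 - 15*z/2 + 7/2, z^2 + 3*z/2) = 1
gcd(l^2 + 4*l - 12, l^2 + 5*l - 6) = l + 6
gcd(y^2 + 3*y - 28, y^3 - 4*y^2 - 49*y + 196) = y^2 + 3*y - 28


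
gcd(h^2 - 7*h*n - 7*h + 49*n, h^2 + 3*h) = 1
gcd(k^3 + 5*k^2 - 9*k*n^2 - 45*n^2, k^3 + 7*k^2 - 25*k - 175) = k + 5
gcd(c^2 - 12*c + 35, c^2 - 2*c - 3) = 1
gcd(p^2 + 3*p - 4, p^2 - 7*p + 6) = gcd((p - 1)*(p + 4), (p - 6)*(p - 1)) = p - 1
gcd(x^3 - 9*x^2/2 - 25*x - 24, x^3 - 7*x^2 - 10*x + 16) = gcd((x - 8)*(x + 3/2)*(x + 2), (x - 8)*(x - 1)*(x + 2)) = x^2 - 6*x - 16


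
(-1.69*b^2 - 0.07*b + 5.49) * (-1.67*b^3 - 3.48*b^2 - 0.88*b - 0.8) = 2.8223*b^5 + 5.9981*b^4 - 7.4375*b^3 - 17.6916*b^2 - 4.7752*b - 4.392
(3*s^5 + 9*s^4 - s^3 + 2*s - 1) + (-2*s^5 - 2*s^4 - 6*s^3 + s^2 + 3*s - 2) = s^5 + 7*s^4 - 7*s^3 + s^2 + 5*s - 3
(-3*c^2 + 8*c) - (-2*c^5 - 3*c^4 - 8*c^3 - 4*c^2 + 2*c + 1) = 2*c^5 + 3*c^4 + 8*c^3 + c^2 + 6*c - 1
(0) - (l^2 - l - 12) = -l^2 + l + 12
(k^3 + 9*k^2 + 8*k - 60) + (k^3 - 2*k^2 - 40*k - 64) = 2*k^3 + 7*k^2 - 32*k - 124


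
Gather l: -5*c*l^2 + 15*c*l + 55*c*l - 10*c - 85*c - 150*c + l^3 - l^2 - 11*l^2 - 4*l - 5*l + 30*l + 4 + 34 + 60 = -245*c + l^3 + l^2*(-5*c - 12) + l*(70*c + 21) + 98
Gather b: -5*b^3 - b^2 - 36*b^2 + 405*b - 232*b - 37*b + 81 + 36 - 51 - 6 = -5*b^3 - 37*b^2 + 136*b + 60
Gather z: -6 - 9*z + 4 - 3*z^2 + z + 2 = -3*z^2 - 8*z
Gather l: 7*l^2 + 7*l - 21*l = 7*l^2 - 14*l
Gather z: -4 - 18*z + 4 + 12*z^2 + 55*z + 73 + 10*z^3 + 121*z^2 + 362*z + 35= 10*z^3 + 133*z^2 + 399*z + 108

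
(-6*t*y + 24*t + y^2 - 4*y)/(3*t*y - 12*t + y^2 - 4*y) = (-6*t + y)/(3*t + y)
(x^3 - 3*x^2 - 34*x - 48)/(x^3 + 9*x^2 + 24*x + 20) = (x^2 - 5*x - 24)/(x^2 + 7*x + 10)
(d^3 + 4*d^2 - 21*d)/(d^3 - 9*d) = (d + 7)/(d + 3)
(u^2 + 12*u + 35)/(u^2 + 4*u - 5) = (u + 7)/(u - 1)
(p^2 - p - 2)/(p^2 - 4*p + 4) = (p + 1)/(p - 2)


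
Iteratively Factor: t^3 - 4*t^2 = (t - 4)*(t^2) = t*(t - 4)*(t)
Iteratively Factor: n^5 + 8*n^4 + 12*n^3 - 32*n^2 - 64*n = (n + 2)*(n^4 + 6*n^3 - 32*n) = n*(n + 2)*(n^3 + 6*n^2 - 32) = n*(n - 2)*(n + 2)*(n^2 + 8*n + 16) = n*(n - 2)*(n + 2)*(n + 4)*(n + 4)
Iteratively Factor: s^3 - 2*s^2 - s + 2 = (s - 2)*(s^2 - 1) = (s - 2)*(s + 1)*(s - 1)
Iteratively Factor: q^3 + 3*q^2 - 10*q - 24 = (q + 4)*(q^2 - q - 6) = (q + 2)*(q + 4)*(q - 3)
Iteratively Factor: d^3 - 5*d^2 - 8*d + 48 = (d - 4)*(d^2 - d - 12) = (d - 4)^2*(d + 3)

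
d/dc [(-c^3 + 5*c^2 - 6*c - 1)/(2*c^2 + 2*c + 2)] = (-c^4 - 2*c^3 + 8*c^2 + 12*c - 5)/(2*(c^4 + 2*c^3 + 3*c^2 + 2*c + 1))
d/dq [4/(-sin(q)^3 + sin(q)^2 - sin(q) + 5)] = 4*(3*sin(q)^2 - 2*sin(q) + 1)*cos(q)/(sin(q)^3 - sin(q)^2 + sin(q) - 5)^2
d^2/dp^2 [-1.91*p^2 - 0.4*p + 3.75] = -3.82000000000000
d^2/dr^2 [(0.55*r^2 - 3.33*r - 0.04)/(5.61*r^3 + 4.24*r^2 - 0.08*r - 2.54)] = (34.61931*r^6 - 628.812558*r^5 - 488.87784*r^4 - 27.84962*r^3 - 538.073256*r^2 - 218.515056*r + 7.587992)/(176.558481*r^9 + 400.325112*r^8 + 295.009704*r^7 - 175.00985*r^6 - 366.711648*r^5 - 130.068192*r^4 + 113.749324*r^3 + 82.015584*r^2 - 1.548384*r - 16.387064)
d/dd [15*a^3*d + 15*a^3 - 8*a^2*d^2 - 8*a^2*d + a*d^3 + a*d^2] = a*(15*a^2 - 16*a*d - 8*a + 3*d^2 + 2*d)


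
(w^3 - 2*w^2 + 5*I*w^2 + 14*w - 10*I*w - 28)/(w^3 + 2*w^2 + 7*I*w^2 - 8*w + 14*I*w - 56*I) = (w - 2*I)/(w + 4)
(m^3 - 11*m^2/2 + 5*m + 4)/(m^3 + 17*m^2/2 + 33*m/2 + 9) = (2*m^3 - 11*m^2 + 10*m + 8)/(2*m^3 + 17*m^2 + 33*m + 18)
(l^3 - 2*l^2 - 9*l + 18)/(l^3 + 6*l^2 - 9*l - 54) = (l - 2)/(l + 6)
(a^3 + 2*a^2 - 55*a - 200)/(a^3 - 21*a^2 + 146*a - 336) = (a^2 + 10*a + 25)/(a^2 - 13*a + 42)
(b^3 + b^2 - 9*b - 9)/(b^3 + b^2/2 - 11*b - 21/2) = 2*(b - 3)/(2*b - 7)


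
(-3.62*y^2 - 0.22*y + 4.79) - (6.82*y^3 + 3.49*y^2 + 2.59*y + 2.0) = -6.82*y^3 - 7.11*y^2 - 2.81*y + 2.79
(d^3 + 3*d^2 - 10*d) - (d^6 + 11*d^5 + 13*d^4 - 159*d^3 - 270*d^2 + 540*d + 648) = -d^6 - 11*d^5 - 13*d^4 + 160*d^3 + 273*d^2 - 550*d - 648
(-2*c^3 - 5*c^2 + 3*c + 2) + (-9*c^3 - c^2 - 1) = -11*c^3 - 6*c^2 + 3*c + 1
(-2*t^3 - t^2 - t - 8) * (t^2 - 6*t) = -2*t^5 + 11*t^4 + 5*t^3 - 2*t^2 + 48*t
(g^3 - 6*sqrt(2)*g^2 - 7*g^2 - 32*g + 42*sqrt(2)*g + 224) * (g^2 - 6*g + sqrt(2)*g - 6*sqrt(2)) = g^5 - 13*g^4 - 5*sqrt(2)*g^4 - 2*g^3 + 65*sqrt(2)*g^3 - 242*sqrt(2)*g^2 + 572*g^2 - 1848*g + 416*sqrt(2)*g - 1344*sqrt(2)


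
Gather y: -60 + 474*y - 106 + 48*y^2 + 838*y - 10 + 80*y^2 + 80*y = 128*y^2 + 1392*y - 176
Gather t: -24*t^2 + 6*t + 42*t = -24*t^2 + 48*t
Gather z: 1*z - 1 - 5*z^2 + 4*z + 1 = -5*z^2 + 5*z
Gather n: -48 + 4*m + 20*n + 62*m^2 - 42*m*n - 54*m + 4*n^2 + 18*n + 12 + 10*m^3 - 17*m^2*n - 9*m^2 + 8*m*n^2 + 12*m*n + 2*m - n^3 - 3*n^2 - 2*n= 10*m^3 + 53*m^2 - 48*m - n^3 + n^2*(8*m + 1) + n*(-17*m^2 - 30*m + 36) - 36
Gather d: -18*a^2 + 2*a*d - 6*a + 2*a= -18*a^2 + 2*a*d - 4*a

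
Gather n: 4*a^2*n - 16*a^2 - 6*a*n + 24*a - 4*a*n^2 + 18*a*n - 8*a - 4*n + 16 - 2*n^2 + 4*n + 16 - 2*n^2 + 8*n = -16*a^2 + 16*a + n^2*(-4*a - 4) + n*(4*a^2 + 12*a + 8) + 32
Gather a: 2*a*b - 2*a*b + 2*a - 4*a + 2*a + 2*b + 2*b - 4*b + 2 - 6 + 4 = 0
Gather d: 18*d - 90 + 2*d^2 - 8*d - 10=2*d^2 + 10*d - 100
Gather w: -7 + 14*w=14*w - 7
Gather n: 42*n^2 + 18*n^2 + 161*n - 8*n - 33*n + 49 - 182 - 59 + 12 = 60*n^2 + 120*n - 180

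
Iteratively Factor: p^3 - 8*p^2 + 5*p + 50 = (p - 5)*(p^2 - 3*p - 10) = (p - 5)^2*(p + 2)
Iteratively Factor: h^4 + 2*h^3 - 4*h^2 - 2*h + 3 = (h - 1)*(h^3 + 3*h^2 - h - 3) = (h - 1)*(h + 3)*(h^2 - 1) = (h - 1)*(h + 1)*(h + 3)*(h - 1)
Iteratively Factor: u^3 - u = (u - 1)*(u^2 + u) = u*(u - 1)*(u + 1)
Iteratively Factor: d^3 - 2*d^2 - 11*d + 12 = (d + 3)*(d^2 - 5*d + 4) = (d - 1)*(d + 3)*(d - 4)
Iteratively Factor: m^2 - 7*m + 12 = (m - 4)*(m - 3)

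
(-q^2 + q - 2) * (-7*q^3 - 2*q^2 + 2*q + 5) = 7*q^5 - 5*q^4 + 10*q^3 + q^2 + q - 10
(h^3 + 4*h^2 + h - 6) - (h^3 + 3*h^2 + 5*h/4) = h^2 - h/4 - 6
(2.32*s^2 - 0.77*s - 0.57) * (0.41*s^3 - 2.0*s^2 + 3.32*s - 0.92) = 0.9512*s^5 - 4.9557*s^4 + 9.0087*s^3 - 3.5508*s^2 - 1.184*s + 0.5244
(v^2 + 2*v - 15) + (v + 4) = v^2 + 3*v - 11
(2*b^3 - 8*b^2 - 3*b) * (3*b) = 6*b^4 - 24*b^3 - 9*b^2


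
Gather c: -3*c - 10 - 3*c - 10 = -6*c - 20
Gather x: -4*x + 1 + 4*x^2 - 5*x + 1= 4*x^2 - 9*x + 2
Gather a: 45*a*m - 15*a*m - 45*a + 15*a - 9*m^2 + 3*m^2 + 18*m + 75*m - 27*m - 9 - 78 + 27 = a*(30*m - 30) - 6*m^2 + 66*m - 60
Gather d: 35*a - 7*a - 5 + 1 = 28*a - 4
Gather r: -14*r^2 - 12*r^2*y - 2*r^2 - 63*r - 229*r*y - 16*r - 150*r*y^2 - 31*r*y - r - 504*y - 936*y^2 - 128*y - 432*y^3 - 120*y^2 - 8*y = r^2*(-12*y - 16) + r*(-150*y^2 - 260*y - 80) - 432*y^3 - 1056*y^2 - 640*y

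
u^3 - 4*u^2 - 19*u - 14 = (u - 7)*(u + 1)*(u + 2)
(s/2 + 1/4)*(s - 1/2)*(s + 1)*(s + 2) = s^4/2 + 3*s^3/2 + 7*s^2/8 - 3*s/8 - 1/4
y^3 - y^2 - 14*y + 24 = (y - 3)*(y - 2)*(y + 4)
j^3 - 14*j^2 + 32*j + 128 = (j - 8)^2*(j + 2)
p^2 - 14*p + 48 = (p - 8)*(p - 6)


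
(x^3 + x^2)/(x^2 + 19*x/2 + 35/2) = 2*x^2*(x + 1)/(2*x^2 + 19*x + 35)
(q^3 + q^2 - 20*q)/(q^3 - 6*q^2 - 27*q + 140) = q/(q - 7)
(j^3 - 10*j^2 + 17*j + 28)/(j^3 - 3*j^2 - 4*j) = (j - 7)/j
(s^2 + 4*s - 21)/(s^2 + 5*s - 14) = (s - 3)/(s - 2)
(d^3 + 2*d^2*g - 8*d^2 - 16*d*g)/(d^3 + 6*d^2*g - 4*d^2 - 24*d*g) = (d^2 + 2*d*g - 8*d - 16*g)/(d^2 + 6*d*g - 4*d - 24*g)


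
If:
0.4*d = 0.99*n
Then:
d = 2.475*n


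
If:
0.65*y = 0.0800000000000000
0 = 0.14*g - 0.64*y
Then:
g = 0.56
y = 0.12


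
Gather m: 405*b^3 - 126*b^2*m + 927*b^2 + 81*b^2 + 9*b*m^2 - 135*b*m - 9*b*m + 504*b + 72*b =405*b^3 + 1008*b^2 + 9*b*m^2 + 576*b + m*(-126*b^2 - 144*b)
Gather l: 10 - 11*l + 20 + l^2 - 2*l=l^2 - 13*l + 30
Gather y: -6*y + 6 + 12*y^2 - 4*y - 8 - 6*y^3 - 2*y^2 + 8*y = -6*y^3 + 10*y^2 - 2*y - 2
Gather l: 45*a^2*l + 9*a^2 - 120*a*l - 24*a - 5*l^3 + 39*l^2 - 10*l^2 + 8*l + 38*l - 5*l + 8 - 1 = 9*a^2 - 24*a - 5*l^3 + 29*l^2 + l*(45*a^2 - 120*a + 41) + 7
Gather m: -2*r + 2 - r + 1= 3 - 3*r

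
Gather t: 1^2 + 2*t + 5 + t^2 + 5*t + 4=t^2 + 7*t + 10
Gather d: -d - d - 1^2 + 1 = -2*d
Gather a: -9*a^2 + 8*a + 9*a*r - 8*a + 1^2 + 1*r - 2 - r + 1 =-9*a^2 + 9*a*r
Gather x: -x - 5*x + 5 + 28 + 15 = 48 - 6*x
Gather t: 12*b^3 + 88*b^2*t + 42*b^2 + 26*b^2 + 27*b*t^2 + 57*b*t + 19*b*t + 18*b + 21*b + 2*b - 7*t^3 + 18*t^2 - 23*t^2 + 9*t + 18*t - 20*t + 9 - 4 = 12*b^3 + 68*b^2 + 41*b - 7*t^3 + t^2*(27*b - 5) + t*(88*b^2 + 76*b + 7) + 5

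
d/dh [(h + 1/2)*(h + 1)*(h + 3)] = 3*h^2 + 9*h + 5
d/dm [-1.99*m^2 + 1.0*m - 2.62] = 1.0 - 3.98*m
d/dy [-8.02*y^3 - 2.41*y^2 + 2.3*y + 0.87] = -24.06*y^2 - 4.82*y + 2.3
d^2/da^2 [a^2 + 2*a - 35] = 2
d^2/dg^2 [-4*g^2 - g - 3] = -8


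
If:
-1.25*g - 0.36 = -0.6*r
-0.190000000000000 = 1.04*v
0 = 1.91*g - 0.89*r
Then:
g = 9.56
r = 20.53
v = -0.18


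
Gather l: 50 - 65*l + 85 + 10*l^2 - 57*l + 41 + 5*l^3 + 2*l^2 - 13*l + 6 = 5*l^3 + 12*l^2 - 135*l + 182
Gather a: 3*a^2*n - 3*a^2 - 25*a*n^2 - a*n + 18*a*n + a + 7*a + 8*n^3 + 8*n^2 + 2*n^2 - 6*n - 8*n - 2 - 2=a^2*(3*n - 3) + a*(-25*n^2 + 17*n + 8) + 8*n^3 + 10*n^2 - 14*n - 4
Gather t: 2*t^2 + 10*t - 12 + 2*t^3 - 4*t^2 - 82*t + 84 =2*t^3 - 2*t^2 - 72*t + 72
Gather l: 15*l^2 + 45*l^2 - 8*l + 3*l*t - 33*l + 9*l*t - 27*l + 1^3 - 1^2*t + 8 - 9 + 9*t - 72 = 60*l^2 + l*(12*t - 68) + 8*t - 72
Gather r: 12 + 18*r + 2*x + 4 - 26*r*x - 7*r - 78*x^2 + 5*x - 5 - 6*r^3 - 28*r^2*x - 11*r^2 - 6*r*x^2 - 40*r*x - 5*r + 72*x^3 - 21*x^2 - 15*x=-6*r^3 + r^2*(-28*x - 11) + r*(-6*x^2 - 66*x + 6) + 72*x^3 - 99*x^2 - 8*x + 11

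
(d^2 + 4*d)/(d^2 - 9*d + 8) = d*(d + 4)/(d^2 - 9*d + 8)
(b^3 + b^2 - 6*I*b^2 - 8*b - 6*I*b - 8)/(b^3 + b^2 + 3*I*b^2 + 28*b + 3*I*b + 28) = (b - 2*I)/(b + 7*I)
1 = 1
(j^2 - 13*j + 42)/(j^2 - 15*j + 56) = (j - 6)/(j - 8)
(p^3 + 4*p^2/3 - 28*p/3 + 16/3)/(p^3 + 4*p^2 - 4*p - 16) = (p - 2/3)/(p + 2)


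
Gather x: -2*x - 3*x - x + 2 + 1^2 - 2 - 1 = -6*x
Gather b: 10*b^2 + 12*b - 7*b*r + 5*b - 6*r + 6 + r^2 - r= 10*b^2 + b*(17 - 7*r) + r^2 - 7*r + 6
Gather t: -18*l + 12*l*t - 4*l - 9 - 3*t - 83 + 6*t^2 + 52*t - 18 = -22*l + 6*t^2 + t*(12*l + 49) - 110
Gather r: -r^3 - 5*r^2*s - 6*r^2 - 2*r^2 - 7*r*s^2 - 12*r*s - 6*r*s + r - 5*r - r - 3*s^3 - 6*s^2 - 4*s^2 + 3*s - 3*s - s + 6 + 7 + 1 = -r^3 + r^2*(-5*s - 8) + r*(-7*s^2 - 18*s - 5) - 3*s^3 - 10*s^2 - s + 14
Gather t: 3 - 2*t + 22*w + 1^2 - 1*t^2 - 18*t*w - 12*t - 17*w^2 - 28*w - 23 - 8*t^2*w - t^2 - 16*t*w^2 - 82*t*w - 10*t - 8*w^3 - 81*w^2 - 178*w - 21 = t^2*(-8*w - 2) + t*(-16*w^2 - 100*w - 24) - 8*w^3 - 98*w^2 - 184*w - 40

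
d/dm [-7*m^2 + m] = 1 - 14*m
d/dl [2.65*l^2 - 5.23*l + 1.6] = 5.3*l - 5.23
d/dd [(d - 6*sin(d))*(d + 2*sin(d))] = -4*d*cos(d) + 2*d - 4*sin(d) - 12*sin(2*d)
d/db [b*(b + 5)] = 2*b + 5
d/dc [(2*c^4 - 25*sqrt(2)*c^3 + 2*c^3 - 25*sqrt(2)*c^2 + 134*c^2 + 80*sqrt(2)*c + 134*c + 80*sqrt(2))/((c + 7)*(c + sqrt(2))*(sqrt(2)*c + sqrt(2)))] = (sqrt(2)*c^4 + 4*c^3 + 14*sqrt(2)*c^3 - 133*c^2 - 92*sqrt(2)*c^2 - 350*sqrt(2)*c - 160*c - 80*sqrt(2) + 378)/(c^4 + 2*sqrt(2)*c^3 + 14*c^3 + 28*sqrt(2)*c^2 + 51*c^2 + 28*c + 98*sqrt(2)*c + 98)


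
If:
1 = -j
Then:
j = -1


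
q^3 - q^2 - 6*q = q*(q - 3)*(q + 2)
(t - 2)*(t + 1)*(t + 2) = t^3 + t^2 - 4*t - 4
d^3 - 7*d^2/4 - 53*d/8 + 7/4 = (d - 7/2)*(d - 1/4)*(d + 2)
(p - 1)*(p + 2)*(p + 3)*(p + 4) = p^4 + 8*p^3 + 17*p^2 - 2*p - 24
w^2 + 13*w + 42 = (w + 6)*(w + 7)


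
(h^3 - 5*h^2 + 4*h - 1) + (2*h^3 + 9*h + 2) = 3*h^3 - 5*h^2 + 13*h + 1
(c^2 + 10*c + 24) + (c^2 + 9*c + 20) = 2*c^2 + 19*c + 44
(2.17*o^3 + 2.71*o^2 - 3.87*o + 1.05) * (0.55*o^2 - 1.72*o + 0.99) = 1.1935*o^5 - 2.2419*o^4 - 4.6414*o^3 + 9.9168*o^2 - 5.6373*o + 1.0395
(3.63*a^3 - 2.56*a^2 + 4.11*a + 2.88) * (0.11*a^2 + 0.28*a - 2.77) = 0.3993*a^5 + 0.7348*a^4 - 10.3198*a^3 + 8.5588*a^2 - 10.5783*a - 7.9776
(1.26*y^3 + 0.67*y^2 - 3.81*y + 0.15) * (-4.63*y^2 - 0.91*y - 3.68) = -5.8338*y^5 - 4.2487*y^4 + 12.3938*y^3 + 0.307*y^2 + 13.8843*y - 0.552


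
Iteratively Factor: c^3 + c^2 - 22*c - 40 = (c + 2)*(c^2 - c - 20) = (c + 2)*(c + 4)*(c - 5)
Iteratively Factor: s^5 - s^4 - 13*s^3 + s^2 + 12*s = (s - 4)*(s^4 + 3*s^3 - s^2 - 3*s) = (s - 4)*(s - 1)*(s^3 + 4*s^2 + 3*s) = (s - 4)*(s - 1)*(s + 1)*(s^2 + 3*s) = (s - 4)*(s - 1)*(s + 1)*(s + 3)*(s)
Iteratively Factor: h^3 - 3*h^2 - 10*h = (h)*(h^2 - 3*h - 10) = h*(h + 2)*(h - 5)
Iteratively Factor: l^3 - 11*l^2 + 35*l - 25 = (l - 5)*(l^2 - 6*l + 5) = (l - 5)^2*(l - 1)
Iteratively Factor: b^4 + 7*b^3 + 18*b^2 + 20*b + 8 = (b + 2)*(b^3 + 5*b^2 + 8*b + 4) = (b + 2)^2*(b^2 + 3*b + 2) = (b + 1)*(b + 2)^2*(b + 2)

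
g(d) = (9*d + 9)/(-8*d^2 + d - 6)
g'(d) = (9*d + 9)*(16*d - 1)/(-8*d^2 + d - 6)^2 + 9/(-8*d^2 + d - 6)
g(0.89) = -1.49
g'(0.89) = 0.93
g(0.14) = -1.71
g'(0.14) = -1.14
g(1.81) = -0.83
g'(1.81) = 0.47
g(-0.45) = -0.61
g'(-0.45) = -1.74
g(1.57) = -0.96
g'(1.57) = 0.58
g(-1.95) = 0.22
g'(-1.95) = -0.05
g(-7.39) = 0.13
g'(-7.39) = 0.01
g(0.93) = -1.45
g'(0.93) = 0.93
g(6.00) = -0.22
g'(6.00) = 0.04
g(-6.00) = 0.15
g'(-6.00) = 0.02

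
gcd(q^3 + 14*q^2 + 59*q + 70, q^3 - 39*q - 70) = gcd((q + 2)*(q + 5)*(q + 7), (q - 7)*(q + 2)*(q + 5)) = q^2 + 7*q + 10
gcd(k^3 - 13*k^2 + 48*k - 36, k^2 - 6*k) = k - 6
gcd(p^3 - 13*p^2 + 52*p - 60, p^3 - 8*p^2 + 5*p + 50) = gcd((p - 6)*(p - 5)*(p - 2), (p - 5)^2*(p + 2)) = p - 5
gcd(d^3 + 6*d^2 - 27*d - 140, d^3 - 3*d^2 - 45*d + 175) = d^2 + 2*d - 35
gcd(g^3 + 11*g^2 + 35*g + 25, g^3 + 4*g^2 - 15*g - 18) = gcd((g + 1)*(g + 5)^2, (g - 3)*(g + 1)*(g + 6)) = g + 1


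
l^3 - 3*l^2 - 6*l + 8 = (l - 4)*(l - 1)*(l + 2)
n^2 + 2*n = n*(n + 2)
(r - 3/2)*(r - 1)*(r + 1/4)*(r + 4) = r^4 + 7*r^3/4 - 65*r^2/8 + 31*r/8 + 3/2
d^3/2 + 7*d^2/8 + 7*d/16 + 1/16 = (d/2 + 1/4)*(d + 1/4)*(d + 1)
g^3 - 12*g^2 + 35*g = g*(g - 7)*(g - 5)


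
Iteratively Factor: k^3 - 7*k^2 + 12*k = (k - 4)*(k^2 - 3*k) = k*(k - 4)*(k - 3)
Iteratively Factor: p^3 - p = (p)*(p^2 - 1) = p*(p + 1)*(p - 1)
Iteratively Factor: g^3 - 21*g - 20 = (g + 1)*(g^2 - g - 20) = (g - 5)*(g + 1)*(g + 4)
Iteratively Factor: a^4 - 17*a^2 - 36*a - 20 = (a + 1)*(a^3 - a^2 - 16*a - 20) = (a - 5)*(a + 1)*(a^2 + 4*a + 4) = (a - 5)*(a + 1)*(a + 2)*(a + 2)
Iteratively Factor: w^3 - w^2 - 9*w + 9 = (w - 3)*(w^2 + 2*w - 3) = (w - 3)*(w + 3)*(w - 1)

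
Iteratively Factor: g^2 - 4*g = (g)*(g - 4)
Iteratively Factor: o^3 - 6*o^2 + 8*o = (o - 2)*(o^2 - 4*o) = o*(o - 2)*(o - 4)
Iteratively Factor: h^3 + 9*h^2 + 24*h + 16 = (h + 4)*(h^2 + 5*h + 4) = (h + 1)*(h + 4)*(h + 4)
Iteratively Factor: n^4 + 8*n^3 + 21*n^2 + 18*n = (n + 3)*(n^3 + 5*n^2 + 6*n) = (n + 2)*(n + 3)*(n^2 + 3*n) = (n + 2)*(n + 3)^2*(n)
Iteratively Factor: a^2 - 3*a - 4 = (a + 1)*(a - 4)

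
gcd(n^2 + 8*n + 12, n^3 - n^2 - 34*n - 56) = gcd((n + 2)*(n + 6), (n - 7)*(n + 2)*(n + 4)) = n + 2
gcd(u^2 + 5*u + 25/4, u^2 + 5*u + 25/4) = u^2 + 5*u + 25/4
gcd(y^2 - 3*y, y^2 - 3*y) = y^2 - 3*y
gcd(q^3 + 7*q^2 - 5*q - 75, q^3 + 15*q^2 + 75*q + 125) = q^2 + 10*q + 25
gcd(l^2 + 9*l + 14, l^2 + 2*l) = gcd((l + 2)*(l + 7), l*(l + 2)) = l + 2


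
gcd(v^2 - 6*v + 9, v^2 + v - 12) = v - 3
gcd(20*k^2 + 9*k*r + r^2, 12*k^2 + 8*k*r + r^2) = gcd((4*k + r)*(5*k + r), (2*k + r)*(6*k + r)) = 1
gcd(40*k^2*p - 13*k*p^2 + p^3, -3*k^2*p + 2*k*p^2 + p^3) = p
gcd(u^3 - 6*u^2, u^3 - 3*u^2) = u^2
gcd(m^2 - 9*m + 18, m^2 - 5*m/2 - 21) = m - 6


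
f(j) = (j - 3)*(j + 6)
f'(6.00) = 15.00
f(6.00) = 36.00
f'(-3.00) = -3.00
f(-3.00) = -18.00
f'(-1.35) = 0.30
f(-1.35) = -20.23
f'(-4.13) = -5.26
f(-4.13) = -13.33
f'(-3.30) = -3.60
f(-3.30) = -17.01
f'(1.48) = 5.96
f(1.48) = -11.37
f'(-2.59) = -2.18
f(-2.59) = -19.06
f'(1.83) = 6.66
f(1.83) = -9.16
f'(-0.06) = 2.88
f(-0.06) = -18.18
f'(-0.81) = 1.38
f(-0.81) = -19.77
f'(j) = 2*j + 3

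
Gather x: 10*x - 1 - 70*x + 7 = 6 - 60*x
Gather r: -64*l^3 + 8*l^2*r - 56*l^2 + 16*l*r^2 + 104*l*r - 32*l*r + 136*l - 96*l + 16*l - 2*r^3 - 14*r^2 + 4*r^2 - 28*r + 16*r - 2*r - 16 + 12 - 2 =-64*l^3 - 56*l^2 + 56*l - 2*r^3 + r^2*(16*l - 10) + r*(8*l^2 + 72*l - 14) - 6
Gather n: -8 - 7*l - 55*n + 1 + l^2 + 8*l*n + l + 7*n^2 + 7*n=l^2 - 6*l + 7*n^2 + n*(8*l - 48) - 7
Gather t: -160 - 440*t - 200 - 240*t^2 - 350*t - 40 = -240*t^2 - 790*t - 400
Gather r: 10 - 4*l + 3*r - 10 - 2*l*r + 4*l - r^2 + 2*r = -r^2 + r*(5 - 2*l)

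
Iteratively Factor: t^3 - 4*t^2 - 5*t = (t)*(t^2 - 4*t - 5) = t*(t - 5)*(t + 1)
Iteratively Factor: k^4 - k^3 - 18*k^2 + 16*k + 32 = (k + 4)*(k^3 - 5*k^2 + 2*k + 8) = (k + 1)*(k + 4)*(k^2 - 6*k + 8) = (k - 2)*(k + 1)*(k + 4)*(k - 4)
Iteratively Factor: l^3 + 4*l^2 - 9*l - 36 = (l + 3)*(l^2 + l - 12) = (l + 3)*(l + 4)*(l - 3)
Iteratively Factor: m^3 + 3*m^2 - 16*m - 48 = (m + 3)*(m^2 - 16) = (m + 3)*(m + 4)*(m - 4)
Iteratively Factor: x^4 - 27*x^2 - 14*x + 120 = (x + 3)*(x^3 - 3*x^2 - 18*x + 40) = (x + 3)*(x + 4)*(x^2 - 7*x + 10) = (x - 5)*(x + 3)*(x + 4)*(x - 2)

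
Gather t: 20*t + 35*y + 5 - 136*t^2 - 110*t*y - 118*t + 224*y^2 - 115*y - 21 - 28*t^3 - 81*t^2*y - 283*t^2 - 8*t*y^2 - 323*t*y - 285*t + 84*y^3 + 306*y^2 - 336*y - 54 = -28*t^3 + t^2*(-81*y - 419) + t*(-8*y^2 - 433*y - 383) + 84*y^3 + 530*y^2 - 416*y - 70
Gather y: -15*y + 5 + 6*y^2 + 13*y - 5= 6*y^2 - 2*y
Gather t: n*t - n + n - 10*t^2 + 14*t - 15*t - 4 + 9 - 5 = -10*t^2 + t*(n - 1)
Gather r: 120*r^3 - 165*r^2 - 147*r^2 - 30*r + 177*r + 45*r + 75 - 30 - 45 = 120*r^3 - 312*r^2 + 192*r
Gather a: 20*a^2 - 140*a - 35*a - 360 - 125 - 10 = 20*a^2 - 175*a - 495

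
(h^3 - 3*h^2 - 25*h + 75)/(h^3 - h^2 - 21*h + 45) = (h - 5)/(h - 3)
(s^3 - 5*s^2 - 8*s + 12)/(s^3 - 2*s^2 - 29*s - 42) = (s^2 - 7*s + 6)/(s^2 - 4*s - 21)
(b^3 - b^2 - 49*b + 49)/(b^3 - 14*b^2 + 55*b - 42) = (b + 7)/(b - 6)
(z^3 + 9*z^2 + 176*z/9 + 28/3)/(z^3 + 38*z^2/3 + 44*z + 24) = (z + 7/3)/(z + 6)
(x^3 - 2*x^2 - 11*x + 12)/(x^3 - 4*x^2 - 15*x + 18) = (x - 4)/(x - 6)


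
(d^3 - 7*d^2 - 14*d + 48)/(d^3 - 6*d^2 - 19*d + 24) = (d - 2)/(d - 1)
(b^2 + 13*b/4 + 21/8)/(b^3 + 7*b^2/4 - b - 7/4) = (b + 3/2)/(b^2 - 1)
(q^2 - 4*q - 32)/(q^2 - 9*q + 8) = (q + 4)/(q - 1)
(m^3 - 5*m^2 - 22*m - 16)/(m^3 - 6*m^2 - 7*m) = (m^2 - 6*m - 16)/(m*(m - 7))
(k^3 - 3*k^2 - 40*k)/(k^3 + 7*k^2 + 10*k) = (k - 8)/(k + 2)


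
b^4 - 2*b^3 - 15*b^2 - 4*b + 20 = (b - 5)*(b - 1)*(b + 2)^2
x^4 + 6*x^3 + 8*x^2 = x^2*(x + 2)*(x + 4)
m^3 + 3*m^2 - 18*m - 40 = (m - 4)*(m + 2)*(m + 5)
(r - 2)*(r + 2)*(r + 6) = r^3 + 6*r^2 - 4*r - 24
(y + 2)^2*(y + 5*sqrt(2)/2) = y^3 + 5*sqrt(2)*y^2/2 + 4*y^2 + 4*y + 10*sqrt(2)*y + 10*sqrt(2)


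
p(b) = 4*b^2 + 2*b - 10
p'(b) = 8*b + 2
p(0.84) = -5.50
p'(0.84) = 8.72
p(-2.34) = 7.22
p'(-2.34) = -16.72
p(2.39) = 17.63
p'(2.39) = 21.12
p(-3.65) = 35.99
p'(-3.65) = -27.20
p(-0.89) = -8.61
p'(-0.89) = -5.12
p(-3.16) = 23.62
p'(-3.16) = -23.28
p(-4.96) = 78.49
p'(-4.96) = -37.68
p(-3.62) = 35.18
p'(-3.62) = -26.96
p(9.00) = 332.00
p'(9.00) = 74.00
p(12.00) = 590.00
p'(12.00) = 98.00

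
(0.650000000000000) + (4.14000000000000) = 4.79000000000000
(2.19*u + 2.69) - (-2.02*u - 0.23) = 4.21*u + 2.92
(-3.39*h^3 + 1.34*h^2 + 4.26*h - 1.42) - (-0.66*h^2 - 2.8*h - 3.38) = -3.39*h^3 + 2.0*h^2 + 7.06*h + 1.96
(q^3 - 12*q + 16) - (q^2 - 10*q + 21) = q^3 - q^2 - 2*q - 5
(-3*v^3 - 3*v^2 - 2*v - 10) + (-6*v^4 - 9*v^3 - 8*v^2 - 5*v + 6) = -6*v^4 - 12*v^3 - 11*v^2 - 7*v - 4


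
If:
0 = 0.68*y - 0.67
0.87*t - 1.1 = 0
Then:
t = 1.26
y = 0.99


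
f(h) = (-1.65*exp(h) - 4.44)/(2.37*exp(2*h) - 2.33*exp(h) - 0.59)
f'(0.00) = 51.52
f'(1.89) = 0.26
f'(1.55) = 0.49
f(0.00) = 11.07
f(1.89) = -0.17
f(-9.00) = 7.52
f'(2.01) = 0.21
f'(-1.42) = -0.95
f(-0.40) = 5.10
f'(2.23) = 0.15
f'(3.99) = 0.01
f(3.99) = -0.01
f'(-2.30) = -1.13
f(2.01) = -0.15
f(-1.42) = 4.77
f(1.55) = -0.30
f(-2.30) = 5.76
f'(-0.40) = 3.68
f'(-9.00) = 0.00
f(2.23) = -0.11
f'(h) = (-1.65*exp(h) - 4.44)*(-4.74*exp(2*h) + 2.33*exp(h))/(2.37*exp(2*h) - 2.33*exp(h) - 0.59)^2 - 1.65*exp(h)/(2.37*exp(2*h) - 2.33*exp(h) - 0.59)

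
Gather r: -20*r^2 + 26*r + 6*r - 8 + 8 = -20*r^2 + 32*r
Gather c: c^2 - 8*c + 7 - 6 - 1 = c^2 - 8*c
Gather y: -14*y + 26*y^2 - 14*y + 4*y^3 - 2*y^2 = 4*y^3 + 24*y^2 - 28*y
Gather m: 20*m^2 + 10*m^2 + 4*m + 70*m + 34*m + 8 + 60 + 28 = 30*m^2 + 108*m + 96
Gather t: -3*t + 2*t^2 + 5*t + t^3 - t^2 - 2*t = t^3 + t^2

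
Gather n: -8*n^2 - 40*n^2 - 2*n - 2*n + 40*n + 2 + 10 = -48*n^2 + 36*n + 12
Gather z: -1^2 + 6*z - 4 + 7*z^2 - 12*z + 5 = 7*z^2 - 6*z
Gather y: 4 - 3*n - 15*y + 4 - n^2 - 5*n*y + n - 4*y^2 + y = -n^2 - 2*n - 4*y^2 + y*(-5*n - 14) + 8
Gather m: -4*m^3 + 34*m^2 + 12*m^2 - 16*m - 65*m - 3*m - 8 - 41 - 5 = -4*m^3 + 46*m^2 - 84*m - 54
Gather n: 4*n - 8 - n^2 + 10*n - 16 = -n^2 + 14*n - 24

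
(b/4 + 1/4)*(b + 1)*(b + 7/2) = b^3/4 + 11*b^2/8 + 2*b + 7/8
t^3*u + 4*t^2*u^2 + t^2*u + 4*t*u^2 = t*(t + 4*u)*(t*u + u)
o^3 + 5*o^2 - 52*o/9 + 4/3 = (o - 2/3)*(o - 1/3)*(o + 6)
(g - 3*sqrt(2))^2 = g^2 - 6*sqrt(2)*g + 18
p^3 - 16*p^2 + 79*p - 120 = (p - 8)*(p - 5)*(p - 3)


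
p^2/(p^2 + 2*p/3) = 3*p/(3*p + 2)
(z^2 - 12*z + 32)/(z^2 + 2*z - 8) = (z^2 - 12*z + 32)/(z^2 + 2*z - 8)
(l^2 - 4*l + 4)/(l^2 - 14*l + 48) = (l^2 - 4*l + 4)/(l^2 - 14*l + 48)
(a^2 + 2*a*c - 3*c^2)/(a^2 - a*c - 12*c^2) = (a - c)/(a - 4*c)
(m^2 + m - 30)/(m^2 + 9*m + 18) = (m - 5)/(m + 3)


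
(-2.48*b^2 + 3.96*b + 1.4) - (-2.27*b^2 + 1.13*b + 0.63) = -0.21*b^2 + 2.83*b + 0.77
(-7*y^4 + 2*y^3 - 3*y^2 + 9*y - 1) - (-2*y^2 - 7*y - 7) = -7*y^4 + 2*y^3 - y^2 + 16*y + 6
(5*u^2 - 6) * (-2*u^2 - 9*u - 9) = -10*u^4 - 45*u^3 - 33*u^2 + 54*u + 54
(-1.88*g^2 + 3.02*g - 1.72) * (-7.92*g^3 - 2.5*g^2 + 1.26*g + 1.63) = 14.8896*g^5 - 19.2184*g^4 + 3.7036*g^3 + 5.0408*g^2 + 2.7554*g - 2.8036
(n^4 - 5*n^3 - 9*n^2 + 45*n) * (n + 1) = n^5 - 4*n^4 - 14*n^3 + 36*n^2 + 45*n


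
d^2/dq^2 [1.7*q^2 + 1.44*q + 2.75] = 3.40000000000000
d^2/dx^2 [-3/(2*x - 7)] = -24/(2*x - 7)^3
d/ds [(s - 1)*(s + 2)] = 2*s + 1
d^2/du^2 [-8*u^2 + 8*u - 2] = -16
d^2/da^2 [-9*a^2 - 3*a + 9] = -18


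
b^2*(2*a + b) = 2*a*b^2 + b^3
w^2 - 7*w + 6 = (w - 6)*(w - 1)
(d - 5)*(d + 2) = d^2 - 3*d - 10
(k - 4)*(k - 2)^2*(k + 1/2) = k^4 - 15*k^3/2 + 16*k^2 - 6*k - 8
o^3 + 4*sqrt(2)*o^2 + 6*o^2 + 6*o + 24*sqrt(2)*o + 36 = (o + 6)*(o + sqrt(2))*(o + 3*sqrt(2))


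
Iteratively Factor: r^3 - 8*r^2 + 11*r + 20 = (r - 5)*(r^2 - 3*r - 4) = (r - 5)*(r - 4)*(r + 1)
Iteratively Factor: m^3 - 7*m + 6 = (m + 3)*(m^2 - 3*m + 2) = (m - 2)*(m + 3)*(m - 1)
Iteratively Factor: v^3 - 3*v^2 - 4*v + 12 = (v + 2)*(v^2 - 5*v + 6) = (v - 2)*(v + 2)*(v - 3)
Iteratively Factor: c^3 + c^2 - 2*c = (c - 1)*(c^2 + 2*c) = c*(c - 1)*(c + 2)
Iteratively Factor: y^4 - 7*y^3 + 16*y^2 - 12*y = (y)*(y^3 - 7*y^2 + 16*y - 12) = y*(y - 2)*(y^2 - 5*y + 6) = y*(y - 3)*(y - 2)*(y - 2)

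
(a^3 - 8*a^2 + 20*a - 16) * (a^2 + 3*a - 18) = a^5 - 5*a^4 - 22*a^3 + 188*a^2 - 408*a + 288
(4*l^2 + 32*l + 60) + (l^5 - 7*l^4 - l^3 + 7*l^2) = l^5 - 7*l^4 - l^3 + 11*l^2 + 32*l + 60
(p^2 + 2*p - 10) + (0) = p^2 + 2*p - 10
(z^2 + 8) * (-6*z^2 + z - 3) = -6*z^4 + z^3 - 51*z^2 + 8*z - 24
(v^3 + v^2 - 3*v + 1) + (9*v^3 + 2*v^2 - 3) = 10*v^3 + 3*v^2 - 3*v - 2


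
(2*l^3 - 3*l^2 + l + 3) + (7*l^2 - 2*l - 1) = 2*l^3 + 4*l^2 - l + 2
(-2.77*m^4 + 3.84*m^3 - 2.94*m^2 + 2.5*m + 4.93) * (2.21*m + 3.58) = -6.1217*m^5 - 1.4302*m^4 + 7.2498*m^3 - 5.0002*m^2 + 19.8453*m + 17.6494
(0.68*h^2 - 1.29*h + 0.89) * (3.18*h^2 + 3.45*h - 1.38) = 2.1624*h^4 - 1.7562*h^3 - 2.5587*h^2 + 4.8507*h - 1.2282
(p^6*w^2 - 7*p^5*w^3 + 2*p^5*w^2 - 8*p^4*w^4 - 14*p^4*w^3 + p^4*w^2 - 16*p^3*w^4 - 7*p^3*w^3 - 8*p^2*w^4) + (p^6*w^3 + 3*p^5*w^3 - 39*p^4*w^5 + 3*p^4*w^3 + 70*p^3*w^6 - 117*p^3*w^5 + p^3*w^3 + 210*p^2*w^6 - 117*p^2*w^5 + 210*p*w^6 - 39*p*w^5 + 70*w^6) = p^6*w^3 + p^6*w^2 - 4*p^5*w^3 + 2*p^5*w^2 - 39*p^4*w^5 - 8*p^4*w^4 - 11*p^4*w^3 + p^4*w^2 + 70*p^3*w^6 - 117*p^3*w^5 - 16*p^3*w^4 - 6*p^3*w^3 + 210*p^2*w^6 - 117*p^2*w^5 - 8*p^2*w^4 + 210*p*w^6 - 39*p*w^5 + 70*w^6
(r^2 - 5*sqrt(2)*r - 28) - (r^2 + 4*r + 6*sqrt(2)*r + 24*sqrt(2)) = -11*sqrt(2)*r - 4*r - 24*sqrt(2) - 28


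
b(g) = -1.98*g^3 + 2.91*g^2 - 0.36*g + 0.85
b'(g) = -5.94*g^2 + 5.82*g - 0.36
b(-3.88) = 161.71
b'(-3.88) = -112.36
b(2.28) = -8.31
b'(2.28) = -17.97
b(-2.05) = 30.88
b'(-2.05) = -37.25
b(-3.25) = 100.73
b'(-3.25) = -82.02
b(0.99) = 1.42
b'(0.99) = -0.42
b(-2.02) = 29.77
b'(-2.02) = -36.35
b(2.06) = -4.85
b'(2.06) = -13.58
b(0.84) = 1.43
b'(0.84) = 0.34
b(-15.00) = 7343.50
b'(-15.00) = -1424.16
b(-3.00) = 81.58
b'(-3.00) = -71.28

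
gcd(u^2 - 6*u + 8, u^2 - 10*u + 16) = u - 2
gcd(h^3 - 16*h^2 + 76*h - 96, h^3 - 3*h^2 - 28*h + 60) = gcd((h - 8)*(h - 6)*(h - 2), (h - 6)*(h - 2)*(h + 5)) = h^2 - 8*h + 12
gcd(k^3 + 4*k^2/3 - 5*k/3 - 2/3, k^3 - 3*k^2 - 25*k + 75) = 1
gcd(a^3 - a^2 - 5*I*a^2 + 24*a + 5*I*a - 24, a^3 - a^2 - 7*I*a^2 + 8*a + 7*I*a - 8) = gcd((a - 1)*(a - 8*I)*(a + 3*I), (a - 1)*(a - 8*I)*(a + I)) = a^2 + a*(-1 - 8*I) + 8*I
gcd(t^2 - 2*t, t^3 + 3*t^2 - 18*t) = t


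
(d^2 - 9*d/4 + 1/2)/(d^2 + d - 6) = (d - 1/4)/(d + 3)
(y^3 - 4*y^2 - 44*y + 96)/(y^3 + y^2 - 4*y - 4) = (y^2 - 2*y - 48)/(y^2 + 3*y + 2)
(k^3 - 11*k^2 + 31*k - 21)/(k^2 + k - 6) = (k^3 - 11*k^2 + 31*k - 21)/(k^2 + k - 6)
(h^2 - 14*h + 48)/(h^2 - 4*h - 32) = (h - 6)/(h + 4)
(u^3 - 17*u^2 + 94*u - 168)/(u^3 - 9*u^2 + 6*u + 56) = (u - 6)/(u + 2)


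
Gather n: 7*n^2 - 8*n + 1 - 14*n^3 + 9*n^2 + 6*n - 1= -14*n^3 + 16*n^2 - 2*n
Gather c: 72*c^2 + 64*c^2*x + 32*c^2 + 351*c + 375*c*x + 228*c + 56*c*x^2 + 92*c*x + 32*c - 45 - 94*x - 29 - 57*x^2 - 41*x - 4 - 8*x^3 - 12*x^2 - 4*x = c^2*(64*x + 104) + c*(56*x^2 + 467*x + 611) - 8*x^3 - 69*x^2 - 139*x - 78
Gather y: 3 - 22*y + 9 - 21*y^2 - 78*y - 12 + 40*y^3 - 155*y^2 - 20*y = 40*y^3 - 176*y^2 - 120*y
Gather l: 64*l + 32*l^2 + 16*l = 32*l^2 + 80*l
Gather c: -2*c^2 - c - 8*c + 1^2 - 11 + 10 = -2*c^2 - 9*c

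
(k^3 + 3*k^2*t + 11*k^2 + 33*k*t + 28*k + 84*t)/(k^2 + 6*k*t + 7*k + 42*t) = (k^2 + 3*k*t + 4*k + 12*t)/(k + 6*t)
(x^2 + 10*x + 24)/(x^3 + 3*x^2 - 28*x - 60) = (x + 4)/(x^2 - 3*x - 10)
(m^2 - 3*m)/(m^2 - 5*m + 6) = m/(m - 2)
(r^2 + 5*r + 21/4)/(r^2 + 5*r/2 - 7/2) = (r + 3/2)/(r - 1)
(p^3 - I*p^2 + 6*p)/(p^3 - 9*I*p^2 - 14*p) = (-p^2 + I*p - 6)/(-p^2 + 9*I*p + 14)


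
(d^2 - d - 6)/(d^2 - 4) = (d - 3)/(d - 2)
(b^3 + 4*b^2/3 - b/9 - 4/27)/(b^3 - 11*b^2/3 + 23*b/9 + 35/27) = (9*b^2 + 9*b - 4)/(9*b^2 - 36*b + 35)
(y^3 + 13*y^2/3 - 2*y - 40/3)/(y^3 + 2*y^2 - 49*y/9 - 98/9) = 3*(3*y^2 + 7*y - 20)/(9*y^2 - 49)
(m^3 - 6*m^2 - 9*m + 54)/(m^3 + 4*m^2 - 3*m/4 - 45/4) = 4*(m^2 - 9*m + 18)/(4*m^2 + 4*m - 15)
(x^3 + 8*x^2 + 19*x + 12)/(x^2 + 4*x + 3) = x + 4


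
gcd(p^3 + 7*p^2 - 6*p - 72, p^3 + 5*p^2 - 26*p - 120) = p^2 + 10*p + 24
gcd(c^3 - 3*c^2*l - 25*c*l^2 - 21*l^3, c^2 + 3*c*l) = c + 3*l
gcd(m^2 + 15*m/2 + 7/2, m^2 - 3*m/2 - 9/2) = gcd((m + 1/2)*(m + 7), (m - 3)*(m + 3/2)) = 1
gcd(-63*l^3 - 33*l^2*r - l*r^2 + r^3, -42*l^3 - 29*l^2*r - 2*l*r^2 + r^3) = -21*l^2 - 4*l*r + r^2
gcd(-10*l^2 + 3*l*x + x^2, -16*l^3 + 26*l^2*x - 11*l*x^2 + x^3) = -2*l + x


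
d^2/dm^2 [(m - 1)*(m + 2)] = 2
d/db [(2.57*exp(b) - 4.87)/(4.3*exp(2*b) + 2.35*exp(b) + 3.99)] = (-11.051*exp(2*b) + 41.882*exp(b) + 21.6988)*exp(b)/(18.49*exp(4*b) + 20.21*exp(3*b) + 39.8365*exp(2*b) + 18.753*exp(b) + 15.9201)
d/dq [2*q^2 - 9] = 4*q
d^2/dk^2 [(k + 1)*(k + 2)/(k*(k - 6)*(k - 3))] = 2*(k^6 + 9*k^5 - 123*k^4 + 207*k^3 + 594*k^2 - 972*k + 648)/(k^3*(k^6 - 27*k^5 + 297*k^4 - 1701*k^3 + 5346*k^2 - 8748*k + 5832))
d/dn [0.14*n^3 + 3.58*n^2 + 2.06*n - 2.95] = 0.42*n^2 + 7.16*n + 2.06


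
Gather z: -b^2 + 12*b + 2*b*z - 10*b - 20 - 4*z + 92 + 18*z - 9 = -b^2 + 2*b + z*(2*b + 14) + 63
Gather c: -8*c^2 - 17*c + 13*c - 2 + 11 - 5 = -8*c^2 - 4*c + 4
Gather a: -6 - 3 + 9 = 0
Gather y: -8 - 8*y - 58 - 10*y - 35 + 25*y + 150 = 7*y + 49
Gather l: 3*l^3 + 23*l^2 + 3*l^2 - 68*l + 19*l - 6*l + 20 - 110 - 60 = 3*l^3 + 26*l^2 - 55*l - 150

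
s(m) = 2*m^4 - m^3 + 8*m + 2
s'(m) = 8*m^3 - 3*m^2 + 8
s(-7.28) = 5947.25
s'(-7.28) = -3237.62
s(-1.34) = 0.13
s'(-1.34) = -16.64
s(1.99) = 41.40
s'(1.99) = 59.16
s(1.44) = 19.13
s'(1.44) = 25.67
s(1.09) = 12.25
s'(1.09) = 14.80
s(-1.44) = 2.07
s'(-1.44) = -22.11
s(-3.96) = 524.24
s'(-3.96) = -535.84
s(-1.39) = 1.03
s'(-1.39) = -19.28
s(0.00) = 2.00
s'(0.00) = 8.00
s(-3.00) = 167.00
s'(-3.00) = -235.00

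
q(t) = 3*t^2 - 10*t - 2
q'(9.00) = 44.00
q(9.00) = 151.00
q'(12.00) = 62.00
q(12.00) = 310.00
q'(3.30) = 9.80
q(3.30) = -2.33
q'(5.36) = 22.16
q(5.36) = 30.59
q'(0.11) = -9.34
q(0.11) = -3.06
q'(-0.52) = -13.12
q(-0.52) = 4.01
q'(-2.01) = -22.06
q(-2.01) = 30.22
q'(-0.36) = -12.16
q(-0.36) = 1.99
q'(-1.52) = -19.12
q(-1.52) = 20.13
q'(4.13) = 14.78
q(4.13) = 7.87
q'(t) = 6*t - 10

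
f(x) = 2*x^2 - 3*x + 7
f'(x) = 4*x - 3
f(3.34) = 19.29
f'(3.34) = 10.36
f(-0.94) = 11.59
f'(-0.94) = -6.76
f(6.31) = 67.70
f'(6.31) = 22.24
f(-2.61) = 28.45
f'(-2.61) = -13.44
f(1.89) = 8.47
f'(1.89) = 4.56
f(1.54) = 7.12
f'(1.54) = 3.16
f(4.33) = 31.51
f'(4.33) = 14.32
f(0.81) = 5.88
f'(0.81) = 0.24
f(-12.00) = 331.00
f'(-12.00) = -51.00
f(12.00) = 259.00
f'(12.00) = 45.00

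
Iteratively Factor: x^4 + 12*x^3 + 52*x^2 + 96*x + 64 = (x + 2)*(x^3 + 10*x^2 + 32*x + 32) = (x + 2)*(x + 4)*(x^2 + 6*x + 8) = (x + 2)^2*(x + 4)*(x + 4)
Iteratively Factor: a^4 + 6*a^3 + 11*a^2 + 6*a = (a + 2)*(a^3 + 4*a^2 + 3*a) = a*(a + 2)*(a^2 + 4*a + 3) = a*(a + 1)*(a + 2)*(a + 3)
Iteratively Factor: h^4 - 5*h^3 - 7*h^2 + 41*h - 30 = (h + 3)*(h^3 - 8*h^2 + 17*h - 10) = (h - 1)*(h + 3)*(h^2 - 7*h + 10) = (h - 2)*(h - 1)*(h + 3)*(h - 5)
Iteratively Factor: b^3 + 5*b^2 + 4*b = (b + 4)*(b^2 + b) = (b + 1)*(b + 4)*(b)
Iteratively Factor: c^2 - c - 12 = (c + 3)*(c - 4)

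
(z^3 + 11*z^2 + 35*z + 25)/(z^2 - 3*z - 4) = (z^2 + 10*z + 25)/(z - 4)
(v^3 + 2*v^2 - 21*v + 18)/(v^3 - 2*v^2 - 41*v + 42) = (v - 3)/(v - 7)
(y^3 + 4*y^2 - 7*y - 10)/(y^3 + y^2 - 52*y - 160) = (y^2 - y - 2)/(y^2 - 4*y - 32)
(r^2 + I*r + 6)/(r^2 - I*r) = (r^2 + I*r + 6)/(r*(r - I))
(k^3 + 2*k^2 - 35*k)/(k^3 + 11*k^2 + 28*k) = (k - 5)/(k + 4)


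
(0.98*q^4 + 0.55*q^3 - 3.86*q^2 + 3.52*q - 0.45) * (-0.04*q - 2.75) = -0.0392*q^5 - 2.717*q^4 - 1.3581*q^3 + 10.4742*q^2 - 9.662*q + 1.2375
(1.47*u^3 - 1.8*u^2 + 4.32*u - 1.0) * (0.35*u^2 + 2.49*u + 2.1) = 0.5145*u^5 + 3.0303*u^4 + 0.117*u^3 + 6.6268*u^2 + 6.582*u - 2.1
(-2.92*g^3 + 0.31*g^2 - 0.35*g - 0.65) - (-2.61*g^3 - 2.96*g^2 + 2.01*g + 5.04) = -0.31*g^3 + 3.27*g^2 - 2.36*g - 5.69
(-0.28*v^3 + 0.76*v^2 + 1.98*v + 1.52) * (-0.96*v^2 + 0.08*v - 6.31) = 0.2688*v^5 - 0.752*v^4 - 0.0731999999999997*v^3 - 6.0964*v^2 - 12.3722*v - 9.5912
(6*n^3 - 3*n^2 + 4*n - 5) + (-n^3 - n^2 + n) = 5*n^3 - 4*n^2 + 5*n - 5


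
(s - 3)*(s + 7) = s^2 + 4*s - 21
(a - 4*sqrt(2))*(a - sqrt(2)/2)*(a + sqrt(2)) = a^3 - 7*sqrt(2)*a^2/2 - 5*a + 4*sqrt(2)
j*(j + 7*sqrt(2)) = j^2 + 7*sqrt(2)*j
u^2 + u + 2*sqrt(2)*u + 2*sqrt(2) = (u + 1)*(u + 2*sqrt(2))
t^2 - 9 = (t - 3)*(t + 3)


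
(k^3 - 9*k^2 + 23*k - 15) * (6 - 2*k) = -2*k^4 + 24*k^3 - 100*k^2 + 168*k - 90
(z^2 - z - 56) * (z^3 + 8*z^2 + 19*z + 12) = z^5 + 7*z^4 - 45*z^3 - 455*z^2 - 1076*z - 672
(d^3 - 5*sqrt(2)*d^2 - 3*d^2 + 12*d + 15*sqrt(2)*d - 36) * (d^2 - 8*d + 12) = d^5 - 11*d^4 - 5*sqrt(2)*d^4 + 48*d^3 + 55*sqrt(2)*d^3 - 180*sqrt(2)*d^2 - 168*d^2 + 180*sqrt(2)*d + 432*d - 432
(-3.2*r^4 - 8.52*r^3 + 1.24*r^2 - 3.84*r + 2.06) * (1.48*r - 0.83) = -4.736*r^5 - 9.9536*r^4 + 8.9068*r^3 - 6.7124*r^2 + 6.236*r - 1.7098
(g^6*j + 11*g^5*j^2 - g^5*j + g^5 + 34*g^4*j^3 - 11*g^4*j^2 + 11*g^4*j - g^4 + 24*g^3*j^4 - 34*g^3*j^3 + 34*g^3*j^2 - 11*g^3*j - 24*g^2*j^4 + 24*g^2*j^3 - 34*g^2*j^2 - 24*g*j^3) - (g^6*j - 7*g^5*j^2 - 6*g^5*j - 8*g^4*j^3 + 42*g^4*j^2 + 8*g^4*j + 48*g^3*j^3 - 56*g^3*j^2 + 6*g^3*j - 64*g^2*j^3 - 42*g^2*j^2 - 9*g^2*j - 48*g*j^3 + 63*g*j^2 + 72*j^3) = 18*g^5*j^2 + 5*g^5*j + g^5 + 42*g^4*j^3 - 53*g^4*j^2 + 3*g^4*j - g^4 + 24*g^3*j^4 - 82*g^3*j^3 + 90*g^3*j^2 - 17*g^3*j - 24*g^2*j^4 + 88*g^2*j^3 + 8*g^2*j^2 + 9*g^2*j + 24*g*j^3 - 63*g*j^2 - 72*j^3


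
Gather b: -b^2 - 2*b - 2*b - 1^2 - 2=-b^2 - 4*b - 3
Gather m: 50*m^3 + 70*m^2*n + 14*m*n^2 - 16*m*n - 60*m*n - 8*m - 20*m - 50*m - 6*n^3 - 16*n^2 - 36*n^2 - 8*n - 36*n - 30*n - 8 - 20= 50*m^3 + 70*m^2*n + m*(14*n^2 - 76*n - 78) - 6*n^3 - 52*n^2 - 74*n - 28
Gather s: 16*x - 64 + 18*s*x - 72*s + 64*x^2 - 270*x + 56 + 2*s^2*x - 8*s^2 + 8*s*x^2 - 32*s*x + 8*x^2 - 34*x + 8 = s^2*(2*x - 8) + s*(8*x^2 - 14*x - 72) + 72*x^2 - 288*x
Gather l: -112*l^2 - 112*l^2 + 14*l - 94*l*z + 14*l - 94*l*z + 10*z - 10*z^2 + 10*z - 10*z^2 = -224*l^2 + l*(28 - 188*z) - 20*z^2 + 20*z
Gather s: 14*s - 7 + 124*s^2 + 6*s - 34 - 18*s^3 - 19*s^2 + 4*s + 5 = -18*s^3 + 105*s^2 + 24*s - 36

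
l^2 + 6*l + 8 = (l + 2)*(l + 4)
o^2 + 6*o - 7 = (o - 1)*(o + 7)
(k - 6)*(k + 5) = k^2 - k - 30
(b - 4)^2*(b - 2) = b^3 - 10*b^2 + 32*b - 32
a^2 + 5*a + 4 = (a + 1)*(a + 4)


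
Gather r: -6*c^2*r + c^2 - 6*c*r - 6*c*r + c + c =c^2 + 2*c + r*(-6*c^2 - 12*c)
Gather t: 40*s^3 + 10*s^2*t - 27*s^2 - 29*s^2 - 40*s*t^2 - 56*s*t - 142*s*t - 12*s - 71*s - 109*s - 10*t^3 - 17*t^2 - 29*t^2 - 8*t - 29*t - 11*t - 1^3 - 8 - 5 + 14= 40*s^3 - 56*s^2 - 192*s - 10*t^3 + t^2*(-40*s - 46) + t*(10*s^2 - 198*s - 48)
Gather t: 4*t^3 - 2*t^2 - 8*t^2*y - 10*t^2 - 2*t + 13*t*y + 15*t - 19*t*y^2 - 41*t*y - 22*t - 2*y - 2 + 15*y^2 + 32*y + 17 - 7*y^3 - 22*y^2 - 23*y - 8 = 4*t^3 + t^2*(-8*y - 12) + t*(-19*y^2 - 28*y - 9) - 7*y^3 - 7*y^2 + 7*y + 7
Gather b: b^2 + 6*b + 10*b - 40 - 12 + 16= b^2 + 16*b - 36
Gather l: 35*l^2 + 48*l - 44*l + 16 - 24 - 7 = 35*l^2 + 4*l - 15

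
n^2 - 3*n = n*(n - 3)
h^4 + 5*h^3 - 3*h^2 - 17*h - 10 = (h - 2)*(h + 1)^2*(h + 5)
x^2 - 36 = (x - 6)*(x + 6)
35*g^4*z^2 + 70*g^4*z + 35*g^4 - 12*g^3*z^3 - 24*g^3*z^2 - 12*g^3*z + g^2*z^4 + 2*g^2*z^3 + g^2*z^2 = (-7*g + z)*(-5*g + z)*(g*z + g)^2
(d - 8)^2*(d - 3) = d^3 - 19*d^2 + 112*d - 192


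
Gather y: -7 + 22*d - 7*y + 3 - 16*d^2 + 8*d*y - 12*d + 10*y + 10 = -16*d^2 + 10*d + y*(8*d + 3) + 6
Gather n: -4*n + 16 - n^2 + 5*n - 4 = -n^2 + n + 12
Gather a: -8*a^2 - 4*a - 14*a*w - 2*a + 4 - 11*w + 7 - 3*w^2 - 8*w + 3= -8*a^2 + a*(-14*w - 6) - 3*w^2 - 19*w + 14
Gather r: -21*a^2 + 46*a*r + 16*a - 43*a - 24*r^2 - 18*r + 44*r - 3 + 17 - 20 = -21*a^2 - 27*a - 24*r^2 + r*(46*a + 26) - 6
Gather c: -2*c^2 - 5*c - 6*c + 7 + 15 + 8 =-2*c^2 - 11*c + 30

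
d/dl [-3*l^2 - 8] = -6*l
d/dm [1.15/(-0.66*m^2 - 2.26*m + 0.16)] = (1.518*m + 2.599)/(0.66*m^2 + 2.26*m - 0.16)^2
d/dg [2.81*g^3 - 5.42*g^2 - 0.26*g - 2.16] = 8.43*g^2 - 10.84*g - 0.26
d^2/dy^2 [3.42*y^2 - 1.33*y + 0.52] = 6.84000000000000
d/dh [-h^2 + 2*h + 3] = 2 - 2*h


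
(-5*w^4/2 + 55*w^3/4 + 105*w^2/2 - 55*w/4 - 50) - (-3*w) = -5*w^4/2 + 55*w^3/4 + 105*w^2/2 - 43*w/4 - 50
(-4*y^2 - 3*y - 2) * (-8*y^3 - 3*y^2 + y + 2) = 32*y^5 + 36*y^4 + 21*y^3 - 5*y^2 - 8*y - 4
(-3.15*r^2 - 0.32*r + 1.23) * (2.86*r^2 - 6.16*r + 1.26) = -9.009*r^4 + 18.4888*r^3 + 1.52*r^2 - 7.98*r + 1.5498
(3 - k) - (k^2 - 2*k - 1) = -k^2 + k + 4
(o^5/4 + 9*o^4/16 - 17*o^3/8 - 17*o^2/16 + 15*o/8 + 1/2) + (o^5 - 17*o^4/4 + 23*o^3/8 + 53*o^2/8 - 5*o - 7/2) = 5*o^5/4 - 59*o^4/16 + 3*o^3/4 + 89*o^2/16 - 25*o/8 - 3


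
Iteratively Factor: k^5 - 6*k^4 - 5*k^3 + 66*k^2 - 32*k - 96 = (k + 3)*(k^4 - 9*k^3 + 22*k^2 - 32) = (k - 2)*(k + 3)*(k^3 - 7*k^2 + 8*k + 16) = (k - 4)*(k - 2)*(k + 3)*(k^2 - 3*k - 4) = (k - 4)^2*(k - 2)*(k + 3)*(k + 1)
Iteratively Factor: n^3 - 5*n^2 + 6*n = (n - 2)*(n^2 - 3*n) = n*(n - 2)*(n - 3)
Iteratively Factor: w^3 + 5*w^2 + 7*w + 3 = (w + 3)*(w^2 + 2*w + 1) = (w + 1)*(w + 3)*(w + 1)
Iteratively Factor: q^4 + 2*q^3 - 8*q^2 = (q)*(q^3 + 2*q^2 - 8*q) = q*(q + 4)*(q^2 - 2*q) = q*(q - 2)*(q + 4)*(q)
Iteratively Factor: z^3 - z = (z + 1)*(z^2 - z) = (z - 1)*(z + 1)*(z)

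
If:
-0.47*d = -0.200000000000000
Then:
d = 0.43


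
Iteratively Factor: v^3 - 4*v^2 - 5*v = (v + 1)*(v^2 - 5*v) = v*(v + 1)*(v - 5)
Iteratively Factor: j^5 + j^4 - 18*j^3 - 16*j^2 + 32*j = (j)*(j^4 + j^3 - 18*j^2 - 16*j + 32) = j*(j - 1)*(j^3 + 2*j^2 - 16*j - 32) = j*(j - 1)*(j + 4)*(j^2 - 2*j - 8) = j*(j - 4)*(j - 1)*(j + 4)*(j + 2)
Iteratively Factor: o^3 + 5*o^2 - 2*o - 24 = (o + 4)*(o^2 + o - 6) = (o - 2)*(o + 4)*(o + 3)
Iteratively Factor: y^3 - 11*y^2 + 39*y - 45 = (y - 5)*(y^2 - 6*y + 9) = (y - 5)*(y - 3)*(y - 3)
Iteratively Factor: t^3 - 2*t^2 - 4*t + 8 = (t - 2)*(t^2 - 4) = (t - 2)^2*(t + 2)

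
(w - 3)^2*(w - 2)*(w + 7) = w^4 - w^3 - 35*w^2 + 129*w - 126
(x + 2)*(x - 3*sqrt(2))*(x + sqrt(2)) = x^3 - 2*sqrt(2)*x^2 + 2*x^2 - 6*x - 4*sqrt(2)*x - 12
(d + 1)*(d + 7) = d^2 + 8*d + 7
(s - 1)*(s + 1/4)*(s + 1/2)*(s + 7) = s^4 + 27*s^3/4 - 19*s^2/8 - 9*s/2 - 7/8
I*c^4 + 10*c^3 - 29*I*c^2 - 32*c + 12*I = (c - 6*I)*(c - 2*I)*(c - I)*(I*c + 1)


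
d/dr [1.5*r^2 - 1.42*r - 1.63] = 3.0*r - 1.42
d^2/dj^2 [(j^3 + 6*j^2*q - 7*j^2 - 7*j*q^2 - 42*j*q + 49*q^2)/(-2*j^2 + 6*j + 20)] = (7*j^3*q^2 + 24*j^3*q + 2*j^3 - 147*j^2*q^2 - 180*j^2*q + 120*j^2 + 651*j*q^2 + 1260*j*q - 300*j - 1141*q^2 - 1860*q + 700)/(j^6 - 9*j^5 - 3*j^4 + 153*j^3 + 30*j^2 - 900*j - 1000)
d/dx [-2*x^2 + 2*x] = 2 - 4*x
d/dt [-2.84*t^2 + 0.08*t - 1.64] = 0.08 - 5.68*t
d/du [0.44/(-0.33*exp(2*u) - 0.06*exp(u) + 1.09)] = (0.2904*exp(u) + 0.0264)*exp(u)/(0.33*exp(2*u) + 0.06*exp(u) - 1.09)^2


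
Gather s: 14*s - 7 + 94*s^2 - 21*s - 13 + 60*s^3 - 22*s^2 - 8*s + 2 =60*s^3 + 72*s^2 - 15*s - 18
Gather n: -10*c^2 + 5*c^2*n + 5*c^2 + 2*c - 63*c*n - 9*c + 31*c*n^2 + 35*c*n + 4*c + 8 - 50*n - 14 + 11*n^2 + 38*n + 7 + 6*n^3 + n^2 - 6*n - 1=-5*c^2 - 3*c + 6*n^3 + n^2*(31*c + 12) + n*(5*c^2 - 28*c - 18)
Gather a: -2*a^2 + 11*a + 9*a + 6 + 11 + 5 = -2*a^2 + 20*a + 22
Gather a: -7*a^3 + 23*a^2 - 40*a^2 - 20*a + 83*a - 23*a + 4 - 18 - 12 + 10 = -7*a^3 - 17*a^2 + 40*a - 16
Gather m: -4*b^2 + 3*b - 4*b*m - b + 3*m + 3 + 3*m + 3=-4*b^2 + 2*b + m*(6 - 4*b) + 6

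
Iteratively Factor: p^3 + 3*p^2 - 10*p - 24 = (p - 3)*(p^2 + 6*p + 8) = (p - 3)*(p + 2)*(p + 4)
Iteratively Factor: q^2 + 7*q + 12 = (q + 3)*(q + 4)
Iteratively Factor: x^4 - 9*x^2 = (x)*(x^3 - 9*x) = x*(x - 3)*(x^2 + 3*x) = x^2*(x - 3)*(x + 3)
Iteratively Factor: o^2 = (o)*(o)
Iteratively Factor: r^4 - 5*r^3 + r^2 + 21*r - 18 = (r + 2)*(r^3 - 7*r^2 + 15*r - 9) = (r - 3)*(r + 2)*(r^2 - 4*r + 3) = (r - 3)^2*(r + 2)*(r - 1)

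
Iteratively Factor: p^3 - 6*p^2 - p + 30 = (p - 5)*(p^2 - p - 6) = (p - 5)*(p - 3)*(p + 2)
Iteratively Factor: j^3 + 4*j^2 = (j)*(j^2 + 4*j) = j*(j + 4)*(j)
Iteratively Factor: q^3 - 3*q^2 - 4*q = (q)*(q^2 - 3*q - 4) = q*(q - 4)*(q + 1)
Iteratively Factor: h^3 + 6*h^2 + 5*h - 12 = (h - 1)*(h^2 + 7*h + 12) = (h - 1)*(h + 4)*(h + 3)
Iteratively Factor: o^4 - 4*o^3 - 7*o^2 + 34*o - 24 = (o + 3)*(o^3 - 7*o^2 + 14*o - 8) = (o - 2)*(o + 3)*(o^2 - 5*o + 4) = (o - 2)*(o - 1)*(o + 3)*(o - 4)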